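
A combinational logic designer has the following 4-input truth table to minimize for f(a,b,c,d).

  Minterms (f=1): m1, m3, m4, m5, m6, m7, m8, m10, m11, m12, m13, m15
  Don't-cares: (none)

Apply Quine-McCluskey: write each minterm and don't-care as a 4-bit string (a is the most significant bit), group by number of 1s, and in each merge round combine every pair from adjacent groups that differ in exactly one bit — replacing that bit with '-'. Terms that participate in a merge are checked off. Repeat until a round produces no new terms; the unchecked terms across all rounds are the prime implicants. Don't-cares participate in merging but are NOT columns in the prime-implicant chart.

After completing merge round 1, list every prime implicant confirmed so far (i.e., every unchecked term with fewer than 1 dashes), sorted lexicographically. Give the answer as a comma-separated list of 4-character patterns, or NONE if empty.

NONE

[col 0] 0001*, 0011*, 0100*, 0101*, 0110*, 0111*, 1000*, 1010*, 1011*, 1100*, 1101*, 1111*
[col 1] -011*, -100*, -101*, -111*, 0-01*, 0-11*, 00-1*, 01-0*, 01-1*, 010-*, 011-*, 1-00, 1-11*, 10-0, 101-, 11-1*, 110-*
[col 2] --11, -1-1, -10-, 0--1, 01--
Prime implicants: --11, -1-1, -10-, 0--1, 01--, 1-00, 10-0, 101-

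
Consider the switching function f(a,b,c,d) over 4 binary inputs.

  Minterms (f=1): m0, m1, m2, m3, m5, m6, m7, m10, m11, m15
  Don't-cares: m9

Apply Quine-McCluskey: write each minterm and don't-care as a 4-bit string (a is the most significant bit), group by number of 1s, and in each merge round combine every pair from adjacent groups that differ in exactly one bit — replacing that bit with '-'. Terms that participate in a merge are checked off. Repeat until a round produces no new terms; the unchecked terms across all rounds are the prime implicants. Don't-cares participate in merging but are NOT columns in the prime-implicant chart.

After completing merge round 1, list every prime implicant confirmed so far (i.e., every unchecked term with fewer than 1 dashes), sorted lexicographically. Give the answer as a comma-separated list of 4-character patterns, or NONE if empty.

NONE

size-2^0 implicants → 0000(✓)  0001(✓)  0010(✓)  0011(✓)  0101(✓)  0110(✓)  0111(✓)  1001(✓)  1010(✓)  1011(✓)  1111(✓)
size-2^1 implicants → -001(✓)  -010(✓)  -011(✓)  -111(✓)  0-01(✓)  0-10(✓)  0-11(✓)  00-0(✓)  00-1(✓)  000-(✓)  001-(✓)  01-1(✓)  011-(✓)  1-11(✓)  10-1(✓)  101-(✓)
size-2^2 implicants → --11  -0-1  -01-  0--1  0-1-  00--
Unchecked terms (primes): --11, -0-1, -01-, 0--1, 0-1-, 00--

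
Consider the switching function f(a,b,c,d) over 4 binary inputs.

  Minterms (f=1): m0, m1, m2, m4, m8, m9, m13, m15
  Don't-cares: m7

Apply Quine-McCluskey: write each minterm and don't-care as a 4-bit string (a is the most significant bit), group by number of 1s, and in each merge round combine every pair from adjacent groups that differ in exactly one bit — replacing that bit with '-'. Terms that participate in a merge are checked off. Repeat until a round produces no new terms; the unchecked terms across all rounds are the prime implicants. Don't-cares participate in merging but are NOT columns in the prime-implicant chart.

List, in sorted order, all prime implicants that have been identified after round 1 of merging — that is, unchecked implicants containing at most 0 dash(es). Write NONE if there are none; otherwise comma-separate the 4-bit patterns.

Round 0: 0000✓ 0001✓ 0010✓ 0100✓ 0111✓ 1000✓ 1001✓ 1101✓ 1111✓
Round 1: -000✓ -001✓ -111 0-00 00-0 000-✓ 1-01 100-✓ 11-1
Round 2: -00-
PIs = {-00-, -111, 0-00, 00-0, 1-01, 11-1}

NONE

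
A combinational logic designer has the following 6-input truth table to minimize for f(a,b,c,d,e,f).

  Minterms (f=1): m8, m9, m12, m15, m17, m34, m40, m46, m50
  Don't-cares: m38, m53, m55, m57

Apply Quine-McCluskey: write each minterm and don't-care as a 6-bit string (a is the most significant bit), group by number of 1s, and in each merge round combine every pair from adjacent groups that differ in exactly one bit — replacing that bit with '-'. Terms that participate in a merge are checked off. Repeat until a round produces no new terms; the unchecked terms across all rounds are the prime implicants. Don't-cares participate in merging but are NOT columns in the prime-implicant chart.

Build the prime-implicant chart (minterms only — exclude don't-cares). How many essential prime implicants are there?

7

Round 0: 001000✓ 001001✓ 001100✓ 001111 010001 100010✓ 100110✓ 101000✓ 101110✓ 110010✓ 110101✓ 110111✓ 111001
Round 1: -01000 001-00 00100- 1-0010 10-110 100-10 1101-1
PIs = {-01000, 001-00, 00100-, 001111, 010001, 1-0010, 10-110, 100-10, 1101-1, 111001}
Coverage chart:
  m8: -01000,001-00,00100-
  m9: 00100- ←essential
  m12: 001-00 ←essential
  m15: 001111 ←essential
  m17: 010001 ←essential
  m34: 1-0010,100-10
  m40: -01000 ←essential
  m46: 10-110 ←essential
  m50: 1-0010 ←essential
Essential: -01000, 001-00, 00100-, 001111, 010001, 1-0010, 10-110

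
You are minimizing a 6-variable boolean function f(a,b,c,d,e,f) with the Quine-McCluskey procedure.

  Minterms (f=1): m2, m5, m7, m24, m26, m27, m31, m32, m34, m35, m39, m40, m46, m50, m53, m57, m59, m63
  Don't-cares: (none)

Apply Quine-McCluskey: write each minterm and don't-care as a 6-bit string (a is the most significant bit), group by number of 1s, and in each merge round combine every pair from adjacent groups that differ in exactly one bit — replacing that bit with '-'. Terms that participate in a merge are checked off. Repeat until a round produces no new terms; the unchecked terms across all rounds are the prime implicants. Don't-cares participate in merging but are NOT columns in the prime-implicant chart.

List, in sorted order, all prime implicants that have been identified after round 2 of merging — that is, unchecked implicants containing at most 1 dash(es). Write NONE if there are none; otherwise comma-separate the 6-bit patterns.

-00010, -00111, 0001-1, 0110-0, 01101-, 1-0010, 10-000, 100-11, 1000-0, 10001-, 101110, 110101, 1110-1

size-2^0 implicants → 000010(✓)  000101(✓)  000111(✓)  011000(✓)  011010(✓)  011011(✓)  011111(✓)  100000(✓)  100010(✓)  100011(✓)  100111(✓)  101000(✓)  101110  110010(✓)  110101  111001(✓)  111011(✓)  111111(✓)
size-2^1 implicants → -00010  -00111  -11011(✓)  -11111(✓)  0001-1  011-11(✓)  0110-0  01101-  1-0010  10-000  100-11  1000-0  10001-  111-11(✓)  1110-1
size-2^2 implicants → -11-11
Unchecked terms (primes): -00010, -00111, -11-11, 0001-1, 0110-0, 01101-, 1-0010, 10-000, 100-11, 1000-0, 10001-, 101110, 110101, 1110-1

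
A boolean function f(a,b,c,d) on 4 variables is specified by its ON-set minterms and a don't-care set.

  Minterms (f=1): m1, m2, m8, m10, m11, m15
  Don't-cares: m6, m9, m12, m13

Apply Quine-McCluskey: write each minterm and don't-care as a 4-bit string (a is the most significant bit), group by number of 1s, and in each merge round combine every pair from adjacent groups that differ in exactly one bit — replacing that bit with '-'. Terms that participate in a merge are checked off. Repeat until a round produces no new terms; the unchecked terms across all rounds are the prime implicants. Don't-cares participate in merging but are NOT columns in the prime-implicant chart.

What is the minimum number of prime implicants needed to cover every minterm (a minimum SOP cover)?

Round 0: 0001✓ 0010✓ 0110✓ 1000✓ 1001✓ 1010✓ 1011✓ 1100✓ 1101✓ 1111✓
Round 1: -001 -010 0-10 1-00✓ 1-01✓ 1-11✓ 10-0✓ 10-1✓ 100-✓ 101-✓ 11-1✓ 110-✓
Round 2: 1--1 1-0- 10--
PIs = {-001, -010, 0-10, 1--1, 1-0-, 10--}
Coverage chart:
  m1: -001 ←essential
  m2: -010,0-10
  m8: 1-0-,10--
  m10: -010,10--
  m11: 1--1,10--
  m15: 1--1 ←essential
Essential: -001, 1--1
Petrick residual → -010, 1-0-
Min cover (4 terms): b'c'd + b'cd' + ad + ac'

4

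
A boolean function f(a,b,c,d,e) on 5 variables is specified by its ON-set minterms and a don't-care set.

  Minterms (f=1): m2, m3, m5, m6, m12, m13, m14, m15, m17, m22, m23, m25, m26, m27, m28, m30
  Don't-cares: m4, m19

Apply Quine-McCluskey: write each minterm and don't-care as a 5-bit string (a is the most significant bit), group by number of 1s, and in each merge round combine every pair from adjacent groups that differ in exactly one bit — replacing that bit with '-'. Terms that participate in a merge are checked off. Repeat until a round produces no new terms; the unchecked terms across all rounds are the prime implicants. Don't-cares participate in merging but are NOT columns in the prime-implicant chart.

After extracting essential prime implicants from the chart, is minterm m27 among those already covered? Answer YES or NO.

YES

[col 0] 00010*, 00011*, 00100*, 00101*, 00110*, 01100*, 01101*, 01110*, 01111*, 10001*, 10011*, 10110*, 10111*, 11001*, 11010*, 11011*, 11100*, 11110*
[col 1] -0011, -0110*, -1100*, -1110*, 0-100*, 0-101*, 0-110*, 00-10, 0001-, 001-0*, 0010-*, 011-0*, 011-1*, 0110-*, 0111-*, 1-001*, 1-011*, 1-110*, 10-11, 100-1*, 1011-, 11-10, 110-1*, 1101-, 111-0*
[col 2] --110, -11-0, 0-1-0, 0-10-, 011--, 1-0-1
Prime implicants: --110, -0011, -11-0, 0-1-0, 0-10-, 00-10, 0001-, 011--, 1-0-1, 10-11, 1011-, 11-10, 1101-
PI chart (minterm → PIs covering it):
  2 | 00-10,0001-
  3 | -0011,0001-
  5 | 0-10-  (sole → essential)
  6 | --110,0-1-0,00-10
  12 | -11-0,0-1-0,0-10-,011--
  13 | 0-10-,011--
  14 | --110,-11-0,0-1-0,011--
  15 | 011--  (sole → essential)
  17 | 1-0-1  (sole → essential)
  22 | --110,1011-
  23 | 10-11,1011-
  25 | 1-0-1  (sole → essential)
  26 | 11-10,1101-
  27 | 1-0-1,1101-
  28 | -11-0  (sole → essential)
  30 | --110,-11-0,11-10
Essential prime implicants: -11-0, 0-10-, 011--, 1-0-1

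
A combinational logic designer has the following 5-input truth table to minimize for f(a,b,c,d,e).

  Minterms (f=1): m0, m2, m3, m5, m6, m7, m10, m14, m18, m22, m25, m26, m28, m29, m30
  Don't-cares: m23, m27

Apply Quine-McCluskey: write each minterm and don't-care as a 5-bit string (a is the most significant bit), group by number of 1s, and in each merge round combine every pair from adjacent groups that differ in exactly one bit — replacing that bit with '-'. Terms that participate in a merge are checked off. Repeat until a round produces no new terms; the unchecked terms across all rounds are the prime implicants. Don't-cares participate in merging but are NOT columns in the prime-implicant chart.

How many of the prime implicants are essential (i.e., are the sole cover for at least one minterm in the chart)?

4

Round 0: 00000✓ 00010✓ 00011✓ 00101✓ 00110✓ 00111✓ 01010✓ 01110✓ 10010✓ 10110✓ 10111✓ 11001✓ 11010✓ 11011✓ 11100✓ 11101✓ 11110✓
Round 1: -0010✓ -0110✓ -0111✓ -1010✓ -1110✓ 0-010✓ 0-110✓ 00-10✓ 00-11✓ 000-0 0001-✓ 001-1 0011-✓ 01-10✓ 1-010✓ 1-110✓ 10-10✓ 1011-✓ 11-01 11-10✓ 110-1 1101- 111-0 1110-
Round 2: --010✓ --110✓ -0-10✓ -011- -1-10✓ 0--10✓ 00-1- 1--10✓
Round 3: ---10
PIs = {---10, -011-, 00-1-, 000-0, 001-1, 11-01, 110-1, 1101-, 111-0, 1110-}
Coverage chart:
  m0: 000-0 ←essential
  m2: ---10,00-1-,000-0
  m3: 00-1- ←essential
  m5: 001-1 ←essential
  m6: ---10,-011-,00-1-
  m7: -011-,00-1-,001-1
  m10: ---10 ←essential
  m14: ---10 ←essential
  m18: ---10 ←essential
  m22: ---10,-011-
  m25: 11-01,110-1
  m26: ---10,1101-
  m28: 111-0,1110-
  m29: 11-01,1110-
  m30: ---10,111-0
Essential: ---10, 00-1-, 000-0, 001-1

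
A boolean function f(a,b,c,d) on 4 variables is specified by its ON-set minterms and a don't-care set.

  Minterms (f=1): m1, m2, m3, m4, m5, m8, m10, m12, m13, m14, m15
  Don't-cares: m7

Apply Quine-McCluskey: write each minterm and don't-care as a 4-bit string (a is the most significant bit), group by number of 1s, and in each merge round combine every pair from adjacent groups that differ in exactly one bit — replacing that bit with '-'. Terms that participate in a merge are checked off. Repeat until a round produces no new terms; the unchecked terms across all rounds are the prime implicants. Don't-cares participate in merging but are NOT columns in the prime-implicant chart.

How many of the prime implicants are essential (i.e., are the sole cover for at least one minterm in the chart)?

3

[col 0] 0001*, 0010*, 0011*, 0100*, 0101*, 0111*, 1000*, 1010*, 1100*, 1101*, 1110*, 1111*
[col 1] -010, -100*, -101*, -111*, 0-01*, 0-11*, 00-1*, 001-, 01-1*, 010-*, 1-00*, 1-10*, 10-0*, 11-0*, 11-1*, 110-*, 111-*
[col 2] -1-1, -10-, 0--1, 1--0, 11--
Prime implicants: -010, -1-1, -10-, 0--1, 001-, 1--0, 11--
PI chart (minterm → PIs covering it):
  1 | 0--1  (sole → essential)
  2 | -010,001-
  3 | 0--1,001-
  4 | -10-  (sole → essential)
  5 | -1-1,-10-,0--1
  8 | 1--0  (sole → essential)
  10 | -010,1--0
  12 | -10-,1--0,11--
  13 | -1-1,-10-,11--
  14 | 1--0,11--
  15 | -1-1,11--
Essential prime implicants: -10-, 0--1, 1--0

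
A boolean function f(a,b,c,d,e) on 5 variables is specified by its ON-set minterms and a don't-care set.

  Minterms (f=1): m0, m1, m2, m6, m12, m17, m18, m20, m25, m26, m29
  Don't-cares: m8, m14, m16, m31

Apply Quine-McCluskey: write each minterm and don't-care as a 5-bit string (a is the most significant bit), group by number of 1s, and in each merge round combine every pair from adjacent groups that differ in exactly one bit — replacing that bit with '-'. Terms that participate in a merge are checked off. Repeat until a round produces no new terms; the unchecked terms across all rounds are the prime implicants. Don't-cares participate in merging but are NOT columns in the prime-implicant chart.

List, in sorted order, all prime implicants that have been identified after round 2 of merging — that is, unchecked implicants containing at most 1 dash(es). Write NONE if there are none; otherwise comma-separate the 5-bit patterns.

0-000, 0-110, 00-10, 01-00, 011-0, 1-001, 1-010, 10-00, 11-01, 111-1

size-2^0 implicants → 00000(✓)  00001(✓)  00010(✓)  00110(✓)  01000(✓)  01100(✓)  01110(✓)  10000(✓)  10001(✓)  10010(✓)  10100(✓)  11001(✓)  11010(✓)  11101(✓)  11111(✓)
size-2^1 implicants → -0000(✓)  -0001(✓)  -0010(✓)  0-000  0-110  00-10  000-0(✓)  0000-(✓)  01-00  011-0  1-001  1-010  10-00  100-0(✓)  1000-(✓)  11-01  111-1
size-2^2 implicants → -00-0  -000-
Unchecked terms (primes): -00-0, -000-, 0-000, 0-110, 00-10, 01-00, 011-0, 1-001, 1-010, 10-00, 11-01, 111-1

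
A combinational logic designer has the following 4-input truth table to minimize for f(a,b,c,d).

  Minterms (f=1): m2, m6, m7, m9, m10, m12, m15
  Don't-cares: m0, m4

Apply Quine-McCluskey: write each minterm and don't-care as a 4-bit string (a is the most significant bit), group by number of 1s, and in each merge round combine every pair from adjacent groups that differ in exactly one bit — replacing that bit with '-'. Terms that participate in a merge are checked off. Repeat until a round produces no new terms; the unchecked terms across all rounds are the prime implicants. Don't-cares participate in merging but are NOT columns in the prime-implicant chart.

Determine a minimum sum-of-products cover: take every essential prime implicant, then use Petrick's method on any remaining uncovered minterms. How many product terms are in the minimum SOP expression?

5

[col 0] 0000*, 0010*, 0100*, 0110*, 0111*, 1001, 1010*, 1100*, 1111*
[col 1] -010, -100, -111, 0-00*, 0-10*, 00-0*, 01-0*, 011-
[col 2] 0--0
Prime implicants: -010, -100, -111, 0--0, 011-, 1001
PI chart (minterm → PIs covering it):
  2 | -010,0--0
  6 | 0--0,011-
  7 | -111,011-
  9 | 1001  (sole → essential)
  10 | -010  (sole → essential)
  12 | -100  (sole → essential)
  15 | -111  (sole → essential)
Essential prime implicants: -010, -100, -111, 1001
Petrick residual → 0--0
Minimum SOP uses 5 PIs: b'cd' + bc'd' + bcd + a'd' + ab'c'd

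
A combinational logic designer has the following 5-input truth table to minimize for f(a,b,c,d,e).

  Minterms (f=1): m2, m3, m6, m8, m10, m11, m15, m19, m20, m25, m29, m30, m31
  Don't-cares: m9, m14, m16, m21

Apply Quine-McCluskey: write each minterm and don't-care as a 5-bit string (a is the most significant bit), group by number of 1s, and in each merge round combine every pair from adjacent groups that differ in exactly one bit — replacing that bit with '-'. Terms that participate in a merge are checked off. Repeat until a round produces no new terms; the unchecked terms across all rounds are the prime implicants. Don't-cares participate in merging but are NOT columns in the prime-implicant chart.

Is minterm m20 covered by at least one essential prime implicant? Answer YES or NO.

NO

size-2^0 implicants → 00010(✓)  00011(✓)  00110(✓)  01000(✓)  01001(✓)  01010(✓)  01011(✓)  01110(✓)  01111(✓)  10000(✓)  10011(✓)  10100(✓)  10101(✓)  11001(✓)  11101(✓)  11110(✓)  11111(✓)
size-2^1 implicants → -0011  -1001  -1110(✓)  -1111(✓)  0-010(✓)  0-011(✓)  0-110(✓)  00-10(✓)  0001-(✓)  01-10(✓)  01-11(✓)  010-0(✓)  010-1(✓)  0100-(✓)  0101-(✓)  0111-(✓)  1-101  10-00  1010-  11-01  111-1  1111-(✓)
size-2^2 implicants → -111-  0--10  0-01-  01-1-  010--
Unchecked terms (primes): -0011, -1001, -111-, 0--10, 0-01-, 01-1-, 010--, 1-101, 10-00, 1010-, 11-01, 111-1
Minterm coverage:
  m2 ⊆ 0--10,0-01-
  m3 ⊆ -0011,0-01-
  m6 ⊆ 0--10 [E]
  m8 ⊆ 010-- [E]
  m10 ⊆ 0--10,0-01-,01-1-,010--
  m11 ⊆ 0-01-,01-1-,010--
  m15 ⊆ -111-,01-1-
  m19 ⊆ -0011 [E]
  m20 ⊆ 10-00,1010-
  m25 ⊆ -1001,11-01
  m29 ⊆ 1-101,11-01,111-1
  m30 ⊆ -111- [E]
  m31 ⊆ -111-,111-1
E = {-0011, -111-, 0--10, 010--}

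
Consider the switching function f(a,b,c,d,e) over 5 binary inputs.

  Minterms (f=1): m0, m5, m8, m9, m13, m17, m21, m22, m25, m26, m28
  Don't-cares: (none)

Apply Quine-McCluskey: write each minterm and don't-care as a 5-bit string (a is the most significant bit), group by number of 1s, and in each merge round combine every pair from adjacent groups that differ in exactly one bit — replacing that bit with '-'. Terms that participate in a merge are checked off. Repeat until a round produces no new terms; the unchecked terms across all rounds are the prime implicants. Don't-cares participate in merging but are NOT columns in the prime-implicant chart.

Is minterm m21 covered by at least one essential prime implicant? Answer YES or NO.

Round 0: 00000✓ 00101✓ 01000✓ 01001✓ 01101✓ 10001✓ 10101✓ 10110 11001✓ 11010 11100
Round 1: -0101 -1001 0-000 0-101 01-01 0100- 1-001 10-01
PIs = {-0101, -1001, 0-000, 0-101, 01-01, 0100-, 1-001, 10-01, 10110, 11010, 11100}
Coverage chart:
  m0: 0-000 ←essential
  m5: -0101,0-101
  m8: 0-000,0100-
  m9: -1001,01-01,0100-
  m13: 0-101,01-01
  m17: 1-001,10-01
  m21: -0101,10-01
  m22: 10110 ←essential
  m25: -1001,1-001
  m26: 11010 ←essential
  m28: 11100 ←essential
Essential: 0-000, 10110, 11010, 11100

NO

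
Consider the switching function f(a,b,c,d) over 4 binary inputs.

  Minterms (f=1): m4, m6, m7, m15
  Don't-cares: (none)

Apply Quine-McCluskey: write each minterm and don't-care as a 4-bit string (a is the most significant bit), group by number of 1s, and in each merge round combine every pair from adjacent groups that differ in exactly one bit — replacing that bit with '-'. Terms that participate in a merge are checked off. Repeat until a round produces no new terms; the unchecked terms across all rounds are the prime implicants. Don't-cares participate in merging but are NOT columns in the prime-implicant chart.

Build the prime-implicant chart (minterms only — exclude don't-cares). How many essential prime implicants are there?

size-2^0 implicants → 0100(✓)  0110(✓)  0111(✓)  1111(✓)
size-2^1 implicants → -111  01-0  011-
Unchecked terms (primes): -111, 01-0, 011-
Minterm coverage:
  m4 ⊆ 01-0 [E]
  m6 ⊆ 01-0,011-
  m7 ⊆ -111,011-
  m15 ⊆ -111 [E]
E = {-111, 01-0}

2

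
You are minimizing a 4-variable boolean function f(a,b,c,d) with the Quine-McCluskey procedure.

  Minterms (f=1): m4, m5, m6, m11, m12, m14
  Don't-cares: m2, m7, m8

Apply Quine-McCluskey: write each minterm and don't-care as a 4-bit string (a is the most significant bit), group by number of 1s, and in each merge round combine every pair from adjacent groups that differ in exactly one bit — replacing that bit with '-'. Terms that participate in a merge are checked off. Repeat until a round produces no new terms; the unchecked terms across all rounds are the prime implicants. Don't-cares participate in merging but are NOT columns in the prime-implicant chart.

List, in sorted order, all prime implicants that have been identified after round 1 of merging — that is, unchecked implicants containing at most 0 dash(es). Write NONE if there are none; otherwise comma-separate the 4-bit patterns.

size-2^0 implicants → 0010(✓)  0100(✓)  0101(✓)  0110(✓)  0111(✓)  1000(✓)  1011  1100(✓)  1110(✓)
size-2^1 implicants → -100(✓)  -110(✓)  0-10  01-0(✓)  01-1(✓)  010-(✓)  011-(✓)  1-00  11-0(✓)
size-2^2 implicants → -1-0  01--
Unchecked terms (primes): -1-0, 0-10, 01--, 1-00, 1011

1011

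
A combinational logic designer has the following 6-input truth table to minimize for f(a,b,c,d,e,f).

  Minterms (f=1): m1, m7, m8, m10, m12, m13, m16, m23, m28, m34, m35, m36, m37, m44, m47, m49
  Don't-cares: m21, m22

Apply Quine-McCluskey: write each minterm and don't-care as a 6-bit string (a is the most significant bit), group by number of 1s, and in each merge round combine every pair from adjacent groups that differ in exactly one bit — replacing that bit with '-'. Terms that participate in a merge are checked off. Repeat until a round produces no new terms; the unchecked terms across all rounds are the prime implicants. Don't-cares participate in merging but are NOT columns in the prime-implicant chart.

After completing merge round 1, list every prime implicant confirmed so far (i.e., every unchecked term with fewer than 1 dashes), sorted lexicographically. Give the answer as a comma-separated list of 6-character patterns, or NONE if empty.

Round 0: 000001 000111✓ 001000✓ 001010✓ 001100✓ 001101✓ 010000 010101✓ 010110✓ 010111✓ 011100✓ 100010✓ 100011✓ 100100✓ 100101✓ 101100✓ 101111 110001
Round 1: -01100 0-0111 0-1100 001-00 0010-0 00110- 0101-1 01011- 10-100 10001- 10010-
PIs = {-01100, 0-0111, 0-1100, 000001, 001-00, 0010-0, 00110-, 010000, 0101-1, 01011-, 10-100, 10001-, 10010-, 101111, 110001}

000001, 010000, 101111, 110001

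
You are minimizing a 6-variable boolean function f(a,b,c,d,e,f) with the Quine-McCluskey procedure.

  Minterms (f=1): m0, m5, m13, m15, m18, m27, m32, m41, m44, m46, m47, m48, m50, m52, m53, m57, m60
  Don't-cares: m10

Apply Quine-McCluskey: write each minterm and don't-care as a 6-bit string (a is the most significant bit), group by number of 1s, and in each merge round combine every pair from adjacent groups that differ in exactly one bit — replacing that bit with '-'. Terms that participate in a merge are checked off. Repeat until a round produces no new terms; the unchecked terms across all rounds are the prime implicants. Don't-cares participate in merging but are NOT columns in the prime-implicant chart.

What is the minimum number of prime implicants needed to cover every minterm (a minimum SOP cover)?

[col 0] 000000*, 000101*, 001010, 001101*, 001111*, 010010*, 011011, 100000*, 101001*, 101100*, 101110*, 101111*, 110000*, 110010*, 110100*, 110101*, 111001*, 111100*
[col 1] -00000, -01111, -10010, 00-101, 0011-1, 1-0000, 1-1001, 1-1100, 1011-0, 10111-, 11-100, 110-00, 1100-0, 11010-
Prime implicants: -00000, -01111, -10010, 00-101, 001010, 0011-1, 011011, 1-0000, 1-1001, 1-1100, 1011-0, 10111-, 11-100, 110-00, 1100-0, 11010-
PI chart (minterm → PIs covering it):
  0 | -00000  (sole → essential)
  5 | 00-101  (sole → essential)
  13 | 00-101,0011-1
  15 | -01111,0011-1
  18 | -10010  (sole → essential)
  27 | 011011  (sole → essential)
  32 | -00000,1-0000
  41 | 1-1001  (sole → essential)
  44 | 1-1100,1011-0
  46 | 1011-0,10111-
  47 | -01111,10111-
  48 | 1-0000,110-00,1100-0
  50 | -10010,1100-0
  52 | 11-100,110-00,11010-
  53 | 11010-  (sole → essential)
  57 | 1-1001  (sole → essential)
  60 | 1-1100,11-100
Essential prime implicants: -00000, -10010, 00-101, 011011, 1-1001, 11010-
Petrick residual → -01111, 1-0000, 1-1100, 1011-0
Minimum SOP uses 10 PIs: b'c'd'e'f' + b'cdef + bc'd'ef' + a'b'de'f + a'bcd'ef + ac'd'e'f' + acd'e'f + acde'f' + ab'cdf' + abc'de'

10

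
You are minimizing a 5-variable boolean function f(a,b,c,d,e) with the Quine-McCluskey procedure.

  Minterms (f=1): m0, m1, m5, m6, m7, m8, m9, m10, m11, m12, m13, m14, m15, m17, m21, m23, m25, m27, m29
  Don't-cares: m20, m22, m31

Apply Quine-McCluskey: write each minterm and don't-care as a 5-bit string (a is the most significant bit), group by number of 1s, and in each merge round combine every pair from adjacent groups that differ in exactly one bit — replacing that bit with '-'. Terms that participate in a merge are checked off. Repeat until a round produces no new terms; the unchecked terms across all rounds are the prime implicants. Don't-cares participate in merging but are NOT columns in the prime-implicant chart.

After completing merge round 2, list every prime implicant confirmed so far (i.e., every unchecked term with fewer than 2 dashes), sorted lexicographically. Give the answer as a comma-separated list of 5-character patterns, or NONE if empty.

NONE

size-2^0 implicants → 00000(✓)  00001(✓)  00101(✓)  00110(✓)  00111(✓)  01000(✓)  01001(✓)  01010(✓)  01011(✓)  01100(✓)  01101(✓)  01110(✓)  01111(✓)  10001(✓)  10100(✓)  10101(✓)  10110(✓)  10111(✓)  11001(✓)  11011(✓)  11101(✓)  11111(✓)
size-2^1 implicants → -0001(✓)  -0101(✓)  -0110(✓)  -0111(✓)  -1001(✓)  -1011(✓)  -1101(✓)  -1111(✓)  0-000(✓)  0-001(✓)  0-101(✓)  0-110(✓)  0-111(✓)  00-01(✓)  0000-(✓)  001-1(✓)  0011-(✓)  01-00(✓)  01-01(✓)  01-10(✓)  01-11(✓)  010-0(✓)  010-1(✓)  0100-(✓)  0101-(✓)  011-0(✓)  011-1(✓)  0110-(✓)  0111-(✓)  1-001(✓)  1-101(✓)  1-111(✓)  10-01(✓)  101-0(✓)  101-1(✓)  1010-(✓)  1011-(✓)  11-01(✓)  11-11(✓)  110-1(✓)  111-1(✓)
size-2^2 implicants → --001(✓)  --101(✓)  --111(✓)  -0-01(✓)  -01-1(✓)  -011-  -1-01(✓)  -1-11(✓)  -10-1(✓)  -11-1(✓)  0--01(✓)  0-00-  0-1-1(✓)  0-11-  01--0(✓)  01--1(✓)  01-0-(✓)  01-1-(✓)  010--(✓)  011--(✓)  1--01(✓)  1-1-1(✓)  101--  11--1(✓)
size-2^3 implicants → ---01  --1-1  -1--1  01---
Unchecked terms (primes): ---01, --1-1, -011-, -1--1, 0-00-, 0-11-, 01---, 101--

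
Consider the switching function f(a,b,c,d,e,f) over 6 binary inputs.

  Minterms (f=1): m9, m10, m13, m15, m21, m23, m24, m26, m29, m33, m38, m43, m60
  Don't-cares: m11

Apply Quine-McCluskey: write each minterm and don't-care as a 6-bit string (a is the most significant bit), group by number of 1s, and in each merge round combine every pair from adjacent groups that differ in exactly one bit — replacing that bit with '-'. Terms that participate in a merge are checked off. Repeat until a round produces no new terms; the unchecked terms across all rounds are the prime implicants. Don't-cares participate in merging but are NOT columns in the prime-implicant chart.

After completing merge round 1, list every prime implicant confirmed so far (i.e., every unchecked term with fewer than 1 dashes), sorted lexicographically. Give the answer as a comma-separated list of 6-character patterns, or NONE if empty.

100001, 100110, 111100

Round 0: 001001✓ 001010✓ 001011✓ 001101✓ 001111✓ 010101✓ 010111✓ 011000✓ 011010✓ 011101✓ 100001 100110 101011✓ 111100
Round 1: -01011 0-1010 0-1101 001-01✓ 001-11✓ 0010-1✓ 00101- 0011-1✓ 01-101 0101-1 0110-0
Round 2: 001--1
PIs = {-01011, 0-1010, 0-1101, 001--1, 00101-, 01-101, 0101-1, 0110-0, 100001, 100110, 111100}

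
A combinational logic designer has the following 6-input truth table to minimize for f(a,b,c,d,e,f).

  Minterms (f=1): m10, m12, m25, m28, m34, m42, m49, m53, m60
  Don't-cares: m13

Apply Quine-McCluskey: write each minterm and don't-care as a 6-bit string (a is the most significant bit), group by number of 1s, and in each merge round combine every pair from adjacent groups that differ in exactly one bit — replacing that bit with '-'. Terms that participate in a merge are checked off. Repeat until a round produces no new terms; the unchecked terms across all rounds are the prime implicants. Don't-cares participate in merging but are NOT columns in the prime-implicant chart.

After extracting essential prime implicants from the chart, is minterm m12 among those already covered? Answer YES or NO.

NO

Round 0: 001010✓ 001100✓ 001101✓ 011001 011100✓ 100010✓ 101010✓ 110001✓ 110101✓ 111100✓
Round 1: -01010 -11100 0-1100 00110- 10-010 110-01
PIs = {-01010, -11100, 0-1100, 00110-, 011001, 10-010, 110-01}
Coverage chart:
  m10: -01010 ←essential
  m12: 0-1100,00110-
  m25: 011001 ←essential
  m28: -11100,0-1100
  m34: 10-010 ←essential
  m42: -01010,10-010
  m49: 110-01 ←essential
  m53: 110-01 ←essential
  m60: -11100 ←essential
Essential: -01010, -11100, 011001, 10-010, 110-01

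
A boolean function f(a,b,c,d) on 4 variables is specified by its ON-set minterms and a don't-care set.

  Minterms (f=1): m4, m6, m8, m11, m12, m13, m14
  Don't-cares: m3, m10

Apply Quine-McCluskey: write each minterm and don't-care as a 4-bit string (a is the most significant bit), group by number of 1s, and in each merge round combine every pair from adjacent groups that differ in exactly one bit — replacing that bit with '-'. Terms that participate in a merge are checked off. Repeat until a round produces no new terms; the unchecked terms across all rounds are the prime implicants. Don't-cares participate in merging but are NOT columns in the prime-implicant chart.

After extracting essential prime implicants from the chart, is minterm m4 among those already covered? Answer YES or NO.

[col 0] 0011*, 0100*, 0110*, 1000*, 1010*, 1011*, 1100*, 1101*, 1110*
[col 1] -011, -100*, -110*, 01-0*, 1-00*, 1-10*, 10-0*, 101-, 11-0*, 110-
[col 2] -1-0, 1--0
Prime implicants: -011, -1-0, 1--0, 101-, 110-
PI chart (minterm → PIs covering it):
  4 | -1-0  (sole → essential)
  6 | -1-0  (sole → essential)
  8 | 1--0  (sole → essential)
  11 | -011,101-
  12 | -1-0,1--0,110-
  13 | 110-  (sole → essential)
  14 | -1-0,1--0
Essential prime implicants: -1-0, 1--0, 110-

YES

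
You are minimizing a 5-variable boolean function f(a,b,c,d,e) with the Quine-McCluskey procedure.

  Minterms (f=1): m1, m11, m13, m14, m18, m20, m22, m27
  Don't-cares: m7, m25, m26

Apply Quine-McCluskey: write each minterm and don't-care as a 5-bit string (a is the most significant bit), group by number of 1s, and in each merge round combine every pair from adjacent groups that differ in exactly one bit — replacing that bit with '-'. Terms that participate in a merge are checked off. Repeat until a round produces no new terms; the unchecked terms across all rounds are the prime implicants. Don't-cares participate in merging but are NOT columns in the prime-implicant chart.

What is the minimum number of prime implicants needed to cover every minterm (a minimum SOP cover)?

size-2^0 implicants → 00001  00111  01011(✓)  01101  01110  10010(✓)  10100(✓)  10110(✓)  11001(✓)  11010(✓)  11011(✓)
size-2^1 implicants → -1011  1-010  10-10  101-0  110-1  1101-
Unchecked terms (primes): -1011, 00001, 00111, 01101, 01110, 1-010, 10-10, 101-0, 110-1, 1101-
Minterm coverage:
  m1 ⊆ 00001 [E]
  m11 ⊆ -1011 [E]
  m13 ⊆ 01101 [E]
  m14 ⊆ 01110 [E]
  m18 ⊆ 1-010,10-10
  m20 ⊆ 101-0 [E]
  m22 ⊆ 10-10,101-0
  m27 ⊆ -1011,110-1,1101-
E = {-1011, 00001, 01101, 01110, 101-0}
Petrick residual → 1-010
Cover = bc'de + a'b'c'd'e + a'bcd'e + a'bcde' + ac'de' + ab'ce'  |cover|=6

6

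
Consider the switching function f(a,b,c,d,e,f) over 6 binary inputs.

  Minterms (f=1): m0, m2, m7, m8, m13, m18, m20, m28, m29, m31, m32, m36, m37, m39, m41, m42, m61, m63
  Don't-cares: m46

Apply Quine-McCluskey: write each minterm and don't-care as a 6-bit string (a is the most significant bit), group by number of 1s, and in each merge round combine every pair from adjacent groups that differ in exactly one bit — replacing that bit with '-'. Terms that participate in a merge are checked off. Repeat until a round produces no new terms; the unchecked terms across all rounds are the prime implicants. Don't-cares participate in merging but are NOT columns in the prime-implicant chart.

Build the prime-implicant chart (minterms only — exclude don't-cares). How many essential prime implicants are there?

8

[col 0] 000000*, 000010*, 000111*, 001000*, 001101*, 010010*, 010100*, 011100*, 011101*, 011111*, 100000*, 100100*, 100101*, 100111*, 101001, 101010*, 101110*, 111101*, 111111*
[col 1] -00000, -00111, -11101*, -11111*, 0-0010, 0-1101, 00-000, 0000-0, 01-100, 0111-1*, 01110-, 100-00, 1001-1, 10010-, 101-10, 1111-1*
[col 2] -111-1
Prime implicants: -00000, -00111, -111-1, 0-0010, 0-1101, 00-000, 0000-0, 01-100, 01110-, 100-00, 1001-1, 10010-, 101-10, 101001
PI chart (minterm → PIs covering it):
  0 | -00000,00-000,0000-0
  2 | 0-0010,0000-0
  7 | -00111  (sole → essential)
  8 | 00-000  (sole → essential)
  13 | 0-1101  (sole → essential)
  18 | 0-0010  (sole → essential)
  20 | 01-100  (sole → essential)
  28 | 01-100,01110-
  29 | -111-1,0-1101,01110-
  31 | -111-1  (sole → essential)
  32 | -00000,100-00
  36 | 100-00,10010-
  37 | 1001-1,10010-
  39 | -00111,1001-1
  41 | 101001  (sole → essential)
  42 | 101-10  (sole → essential)
  61 | -111-1  (sole → essential)
  63 | -111-1  (sole → essential)
Essential prime implicants: -00111, -111-1, 0-0010, 0-1101, 00-000, 01-100, 101-10, 101001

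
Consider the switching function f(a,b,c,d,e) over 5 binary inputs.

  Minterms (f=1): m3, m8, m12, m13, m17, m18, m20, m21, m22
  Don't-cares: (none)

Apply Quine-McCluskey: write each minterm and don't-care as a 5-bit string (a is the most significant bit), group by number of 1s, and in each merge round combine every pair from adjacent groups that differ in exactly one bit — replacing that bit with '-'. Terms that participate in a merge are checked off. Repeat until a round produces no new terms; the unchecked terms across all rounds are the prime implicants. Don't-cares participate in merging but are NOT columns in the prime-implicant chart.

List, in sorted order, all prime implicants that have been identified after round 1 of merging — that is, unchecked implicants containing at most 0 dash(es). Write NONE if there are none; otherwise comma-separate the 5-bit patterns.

00011

[col 0] 00011, 01000*, 01100*, 01101*, 10001*, 10010*, 10100*, 10101*, 10110*
[col 1] 01-00, 0110-, 10-01, 10-10, 101-0, 1010-
Prime implicants: 00011, 01-00, 0110-, 10-01, 10-10, 101-0, 1010-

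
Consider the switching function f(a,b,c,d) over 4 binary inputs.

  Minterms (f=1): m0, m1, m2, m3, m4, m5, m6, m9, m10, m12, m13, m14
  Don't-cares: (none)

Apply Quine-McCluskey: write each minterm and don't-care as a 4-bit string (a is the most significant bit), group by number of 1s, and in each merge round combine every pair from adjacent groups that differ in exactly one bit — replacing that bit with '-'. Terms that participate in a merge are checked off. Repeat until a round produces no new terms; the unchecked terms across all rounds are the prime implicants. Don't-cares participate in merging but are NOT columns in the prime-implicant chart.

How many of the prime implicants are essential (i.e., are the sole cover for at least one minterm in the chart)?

[col 0] 0000*, 0001*, 0010*, 0011*, 0100*, 0101*, 0110*, 1001*, 1010*, 1100*, 1101*, 1110*
[col 1] -001*, -010*, -100*, -101*, -110*, 0-00*, 0-01*, 0-10*, 00-0*, 00-1*, 000-*, 001-*, 01-0*, 010-*, 1-01*, 1-10*, 11-0*, 110-*
[col 2] --01, --10, -1-0, -10-, 0--0, 0-0-, 00--
Prime implicants: --01, --10, -1-0, -10-, 0--0, 0-0-, 00--
PI chart (minterm → PIs covering it):
  0 | 0--0,0-0-,00--
  1 | --01,0-0-,00--
  2 | --10,0--0,00--
  3 | 00--  (sole → essential)
  4 | -1-0,-10-,0--0,0-0-
  5 | --01,-10-,0-0-
  6 | --10,-1-0,0--0
  9 | --01  (sole → essential)
  10 | --10  (sole → essential)
  12 | -1-0,-10-
  13 | --01,-10-
  14 | --10,-1-0
Essential prime implicants: --01, --10, 00--

3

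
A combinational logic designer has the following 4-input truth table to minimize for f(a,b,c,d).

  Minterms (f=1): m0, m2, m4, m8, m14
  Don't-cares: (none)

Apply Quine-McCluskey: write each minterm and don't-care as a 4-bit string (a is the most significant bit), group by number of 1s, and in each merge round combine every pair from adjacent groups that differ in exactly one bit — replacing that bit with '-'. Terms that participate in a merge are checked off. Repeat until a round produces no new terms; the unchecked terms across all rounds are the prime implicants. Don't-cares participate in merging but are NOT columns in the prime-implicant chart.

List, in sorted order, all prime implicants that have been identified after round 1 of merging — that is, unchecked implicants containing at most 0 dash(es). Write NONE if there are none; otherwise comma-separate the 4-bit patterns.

size-2^0 implicants → 0000(✓)  0010(✓)  0100(✓)  1000(✓)  1110
size-2^1 implicants → -000  0-00  00-0
Unchecked terms (primes): -000, 0-00, 00-0, 1110

1110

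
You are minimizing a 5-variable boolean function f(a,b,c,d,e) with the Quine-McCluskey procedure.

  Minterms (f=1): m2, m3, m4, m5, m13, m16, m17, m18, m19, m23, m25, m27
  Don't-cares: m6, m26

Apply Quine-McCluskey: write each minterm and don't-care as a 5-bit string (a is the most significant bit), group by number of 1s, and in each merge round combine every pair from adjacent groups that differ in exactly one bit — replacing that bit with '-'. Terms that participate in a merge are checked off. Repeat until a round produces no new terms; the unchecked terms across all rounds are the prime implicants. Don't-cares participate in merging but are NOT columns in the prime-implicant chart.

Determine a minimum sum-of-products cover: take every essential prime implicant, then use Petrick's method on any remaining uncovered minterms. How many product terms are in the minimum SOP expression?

Round 0: 00010✓ 00011✓ 00100✓ 00101✓ 00110✓ 01101✓ 10000✓ 10001✓ 10010✓ 10011✓ 10111✓ 11001✓ 11010✓ 11011✓
Round 1: -0010✓ -0011✓ 0-101 00-10 0001-✓ 001-0 0010- 1-001✓ 1-010✓ 1-011✓ 10-11 100-0✓ 100-1✓ 1000-✓ 1001-✓ 110-1✓ 1101-✓
Round 2: -001- 1-0-1 1-01- 100--
PIs = {-001-, 0-101, 00-10, 001-0, 0010-, 1-0-1, 1-01-, 10-11, 100--}
Coverage chart:
  m2: -001-,00-10
  m3: -001- ←essential
  m4: 001-0,0010-
  m5: 0-101,0010-
  m13: 0-101 ←essential
  m16: 100-- ←essential
  m17: 1-0-1,100--
  m18: -001-,1-01-,100--
  m19: -001-,1-0-1,1-01-,10-11,100--
  m23: 10-11 ←essential
  m25: 1-0-1 ←essential
  m27: 1-0-1,1-01-
Essential: -001-, 0-101, 1-0-1, 10-11, 100--
Petrick residual → 001-0
Min cover (6 terms): b'c'd + a'cd'e + a'b'ce' + ac'e + ab'de + ab'c'

6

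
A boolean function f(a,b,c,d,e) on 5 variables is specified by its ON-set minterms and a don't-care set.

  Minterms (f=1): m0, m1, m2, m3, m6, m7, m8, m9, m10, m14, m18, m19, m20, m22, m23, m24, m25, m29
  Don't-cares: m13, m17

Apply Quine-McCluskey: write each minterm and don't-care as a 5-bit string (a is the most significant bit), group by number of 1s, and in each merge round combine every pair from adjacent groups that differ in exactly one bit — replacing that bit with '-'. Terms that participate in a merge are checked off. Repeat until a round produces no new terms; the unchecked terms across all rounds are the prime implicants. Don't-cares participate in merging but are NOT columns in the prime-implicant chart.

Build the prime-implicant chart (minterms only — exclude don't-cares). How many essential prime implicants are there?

5

[col 0] 00000*, 00001*, 00010*, 00011*, 00110*, 00111*, 01000*, 01001*, 01010*, 01101*, 01110*, 10001*, 10010*, 10011*, 10100*, 10110*, 10111*, 11000*, 11001*, 11101*
[col 1] -0001*, -0010*, -0011*, -0110*, -0111*, -1000*, -1001*, -1101*, 0-000*, 0-001*, 0-010*, 0-110*, 00-10*, 00-11*, 000-0*, 000-1*, 0000-*, 0001-*, 0011-*, 01-01*, 01-10*, 010-0*, 0100-*, 1-001*, 10-10*, 10-11*, 100-1*, 1001-*, 101-0, 1011-*, 11-01*, 1100-*
[col 2] --001, -0-10*, -0-11*, -00-1, -001-*, -011-*, -1-01, -100-, 0--10, 0-0-0, 0-00-, 00-1-*, 000--, 10-1-*
[col 3] -0-1-
Prime implicants: --001, -0-1-, -00-1, -1-01, -100-, 0--10, 0-0-0, 0-00-, 000--, 101-0
PI chart (minterm → PIs covering it):
  0 | 0-0-0,0-00-,000--
  1 | --001,-00-1,0-00-,000--
  2 | -0-1-,0--10,0-0-0,000--
  3 | -0-1-,-00-1,000--
  6 | -0-1-,0--10
  7 | -0-1-  (sole → essential)
  8 | -100-,0-0-0,0-00-
  9 | --001,-1-01,-100-,0-00-
  10 | 0--10,0-0-0
  14 | 0--10  (sole → essential)
  18 | -0-1-  (sole → essential)
  19 | -0-1-,-00-1
  20 | 101-0  (sole → essential)
  22 | -0-1-,101-0
  23 | -0-1-  (sole → essential)
  24 | -100-  (sole → essential)
  25 | --001,-1-01,-100-
  29 | -1-01  (sole → essential)
Essential prime implicants: -0-1-, -1-01, -100-, 0--10, 101-0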